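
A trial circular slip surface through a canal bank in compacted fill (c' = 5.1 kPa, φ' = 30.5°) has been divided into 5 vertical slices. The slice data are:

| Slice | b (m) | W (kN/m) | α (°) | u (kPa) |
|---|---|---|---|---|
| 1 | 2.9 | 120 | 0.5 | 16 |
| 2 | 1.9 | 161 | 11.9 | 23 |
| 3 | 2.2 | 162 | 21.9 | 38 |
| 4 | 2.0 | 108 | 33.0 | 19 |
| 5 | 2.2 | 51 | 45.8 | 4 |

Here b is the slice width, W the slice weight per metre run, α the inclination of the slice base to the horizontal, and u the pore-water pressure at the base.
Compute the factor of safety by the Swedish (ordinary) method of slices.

Ordinary method of slices: FS = Σ[c'·Δl_i + (W_i cosα_i − u_i·Δl_i)·tanφ'] / Σ W_i sinα_i, with Δl_i = b_i / cosα_i.
Slice 1: Δl = 2.9/cos0.5° = 2.900 m; N'_1 = 120·cos0.5° − 16·2.900 = 73.6; c'Δl = 14.79; W sinα = 1.0
Slice 2: Δl = 1.9/cos11.9° = 1.942 m; N'_2 = 161·cos11.9° − 23·1.942 = 112.9; c'Δl = 9.90; W sinα = 33.2
Slice 3: Δl = 2.2/cos21.9° = 2.371 m; N'_3 = 162·cos21.9° − 38·2.371 = 60.2; c'Δl = 12.09; W sinα = 60.4
Slice 4: Δl = 2.0/cos33.0° = 2.385 m; N'_4 = 108·cos33.0° − 19·2.385 = 45.3; c'Δl = 12.16; W sinα = 58.8
Slice 5: Δl = 2.2/cos45.8° = 3.156 m; N'_5 = 51·cos45.8° − 4·3.156 = 22.9; c'Δl = 16.09; W sinα = 36.6
Σc'Δl = 65.0 kN/m; ΣN' = 314.9 kN/m; ΣW sinα = 190.1 kN/m
Resisting = 65.0 + 314.9·tan30.5° = 65.0 + 185.5 = 250.5 kN/m
FS = 250.5 / 190.1 = 1.318

FS = 1.32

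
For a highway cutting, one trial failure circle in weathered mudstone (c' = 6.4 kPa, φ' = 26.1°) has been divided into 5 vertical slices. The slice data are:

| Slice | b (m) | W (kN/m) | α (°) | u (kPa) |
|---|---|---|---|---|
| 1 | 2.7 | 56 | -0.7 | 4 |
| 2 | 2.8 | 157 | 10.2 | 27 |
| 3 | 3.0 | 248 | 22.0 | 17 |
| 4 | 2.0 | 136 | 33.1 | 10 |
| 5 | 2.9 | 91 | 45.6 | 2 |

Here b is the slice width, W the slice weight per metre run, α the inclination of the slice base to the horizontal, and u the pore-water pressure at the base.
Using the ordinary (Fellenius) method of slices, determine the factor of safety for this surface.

Ordinary method of slices: FS = Σ[c'·Δl_i + (W_i cosα_i − u_i·Δl_i)·tanφ'] / Σ W_i sinα_i, with Δl_i = b_i / cosα_i.
Slice 1: Δl = 2.7/cos(-0.7°) = 2.700 m; N'_1 = 56·cos(-0.7°) − 4·2.700 = 45.2; c'Δl = 17.28; W sinα = -0.7
Slice 2: Δl = 2.8/cos10.2° = 2.845 m; N'_2 = 157·cos10.2° − 27·2.845 = 77.7; c'Δl = 18.21; W sinα = 27.8
Slice 3: Δl = 3.0/cos22.0° = 3.236 m; N'_3 = 248·cos22.0° − 17·3.236 = 174.9; c'Δl = 20.71; W sinα = 92.9
Slice 4: Δl = 2.0/cos33.1° = 2.387 m; N'_4 = 136·cos33.1° − 10·2.387 = 90.1; c'Δl = 15.28; W sinα = 74.3
Slice 5: Δl = 2.9/cos45.6° = 4.145 m; N'_5 = 91·cos45.6° − 2·4.145 = 55.4; c'Δl = 26.53; W sinα = 65.0
Σc'Δl = 98.0 kN/m; ΣN' = 443.3 kN/m; ΣW sinα = 259.3 kN/m
Resisting = 98.0 + 443.3·tan26.1° = 98.0 + 217.2 = 315.2 kN/m
FS = 315.2 / 259.3 = 1.215

FS = 1.22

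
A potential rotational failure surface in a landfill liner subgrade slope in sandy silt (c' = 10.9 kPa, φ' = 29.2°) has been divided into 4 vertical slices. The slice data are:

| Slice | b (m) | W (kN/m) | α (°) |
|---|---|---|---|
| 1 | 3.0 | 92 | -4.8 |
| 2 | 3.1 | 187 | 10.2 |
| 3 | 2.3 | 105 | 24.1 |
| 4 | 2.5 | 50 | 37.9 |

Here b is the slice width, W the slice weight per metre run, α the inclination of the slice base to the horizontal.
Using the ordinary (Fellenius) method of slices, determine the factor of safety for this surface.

Ordinary method of slices: FS = Σ[c'·Δl_i + (W_i cosα_i)·tanφ'] / Σ W_i sinα_i, with Δl_i = b_i / cosα_i.
Slice 1: Δl = 3.0/cos(-4.8°) = 3.011 m; N'_1 = 92·cos(-4.8°) = 91.7; c'Δl = 32.82; W sinα = -7.7
Slice 2: Δl = 3.1/cos10.2° = 3.150 m; N'_2 = 187·cos10.2° = 184.0; c'Δl = 34.33; W sinα = 33.1
Slice 3: Δl = 2.3/cos24.1° = 2.520 m; N'_3 = 105·cos24.1° = 95.8; c'Δl = 27.46; W sinα = 42.9
Slice 4: Δl = 2.5/cos37.9° = 3.168 m; N'_4 = 50·cos37.9° = 39.5; c'Δl = 34.53; W sinα = 30.7
Σc'Δl = 129.1 kN/m; ΣN' = 411.0 kN/m; ΣW sinα = 99.0 kN/m
Resisting = 129.1 + 411.0·tan29.2° = 129.1 + 229.7 = 358.9 kN/m
FS = 358.9 / 99.0 = 3.625

FS = 3.62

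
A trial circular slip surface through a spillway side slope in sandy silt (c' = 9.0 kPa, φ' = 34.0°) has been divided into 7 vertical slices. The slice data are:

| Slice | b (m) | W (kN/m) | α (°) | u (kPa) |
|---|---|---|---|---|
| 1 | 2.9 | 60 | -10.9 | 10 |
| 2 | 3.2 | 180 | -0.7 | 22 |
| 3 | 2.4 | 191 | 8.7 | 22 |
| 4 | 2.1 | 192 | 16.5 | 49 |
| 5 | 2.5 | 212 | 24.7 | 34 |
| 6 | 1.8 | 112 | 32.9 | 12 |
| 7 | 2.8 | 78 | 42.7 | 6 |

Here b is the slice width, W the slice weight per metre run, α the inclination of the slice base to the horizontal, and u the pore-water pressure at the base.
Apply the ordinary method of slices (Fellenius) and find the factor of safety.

FS = 2.01

Ordinary method of slices: FS = Σ[c'·Δl_i + (W_i cosα_i − u_i·Δl_i)·tanφ'] / Σ W_i sinα_i, with Δl_i = b_i / cosα_i.
Slice 1: Δl = 2.9/cos(-10.9°) = 2.953 m; N'_1 = 60·cos(-10.9°) − 10·2.953 = 29.4; c'Δl = 26.58; W sinα = -11.3
Slice 2: Δl = 3.2/cos(-0.7°) = 3.200 m; N'_2 = 180·cos(-0.7°) − 22·3.200 = 109.6; c'Δl = 28.80; W sinα = -2.2
Slice 3: Δl = 2.4/cos8.7° = 2.428 m; N'_3 = 191·cos8.7° − 22·2.428 = 135.4; c'Δl = 21.85; W sinα = 28.9
Slice 4: Δl = 2.1/cos16.5° = 2.190 m; N'_4 = 192·cos16.5° − 49·2.190 = 76.8; c'Δl = 19.71; W sinα = 54.5
Slice 5: Δl = 2.5/cos24.7° = 2.752 m; N'_5 = 212·cos24.7° − 34·2.752 = 99.0; c'Δl = 24.77; W sinα = 88.6
Slice 6: Δl = 1.8/cos32.9° = 2.144 m; N'_6 = 112·cos32.9° − 12·2.144 = 68.3; c'Δl = 19.29; W sinα = 60.8
Slice 7: Δl = 2.8/cos42.7° = 3.810 m; N'_7 = 78·cos42.7° − 6·3.810 = 34.5; c'Δl = 34.29; W sinα = 52.9
Σc'Δl = 175.3 kN/m; ΣN' = 552.9 kN/m; ΣW sinα = 272.2 kN/m
Resisting = 175.3 + 552.9·tan34.0° = 175.3 + 373.0 = 548.3 kN/m
FS = 548.3 / 272.2 = 2.014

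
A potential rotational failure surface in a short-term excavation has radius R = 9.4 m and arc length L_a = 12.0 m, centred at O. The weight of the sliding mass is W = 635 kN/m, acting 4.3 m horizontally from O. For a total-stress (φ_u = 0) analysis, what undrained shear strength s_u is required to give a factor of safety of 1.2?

s_u = 29.0 kPa

FS = s_u·L_a·R / (W·d), so s_u = FS·W·d / (L_a·R).
s_u = 1.2·635·4.3 / (12.00·9.4) = 3276.6 / 112.80 = 29.05 kPa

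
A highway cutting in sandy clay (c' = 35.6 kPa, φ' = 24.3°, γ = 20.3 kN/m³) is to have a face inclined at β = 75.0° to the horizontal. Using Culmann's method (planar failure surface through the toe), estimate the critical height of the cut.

H_c = 16.84 m

Culmann's analysis gives the critical failure plane at α_cr = (β + φ')/2 = (75.0 + 24.3)/2 = 49.6°, and the critical height
H_c = (4c'/γ) · sinβ cosφ' / [1 − cos(β − φ')]
    = (4·35.6/20.3) · sin75.0°·cos24.3° / [1 − cos(50.7°)]
    = 7.015 · 0.9659·0.9114 / [1 − 0.6334]
    = 7.015 · 0.8803 / 0.3666
    = 16.84 m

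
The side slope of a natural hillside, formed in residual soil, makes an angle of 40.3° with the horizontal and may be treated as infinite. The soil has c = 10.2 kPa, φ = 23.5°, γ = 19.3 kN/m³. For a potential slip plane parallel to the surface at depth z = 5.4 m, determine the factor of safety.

FS = 0.71

For an infinite slope with a slip plane parallel to the surface (no pore pressure): FS = [c + γz cos²β tanφ] / [γz sinβ cosβ].
γz = 19.3·5.4 = 104.22 kN/m²
Numerator = 10.2 + 104.22·cos²40.3°·tan23.5° = 10.2 + 104.22·0.5817·0.4348 = 36.559 kPa
Denominator = 104.22·sin40.3°·cos40.3° = 104.22·0.6468·0.7627 = 51.410 kPa
FS = 36.559 / 51.410 = 0.711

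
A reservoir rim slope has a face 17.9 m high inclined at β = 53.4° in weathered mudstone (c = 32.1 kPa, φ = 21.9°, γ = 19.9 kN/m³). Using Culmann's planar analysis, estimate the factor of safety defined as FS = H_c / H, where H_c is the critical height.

H_c = (4c/γ) · sinβ cosφ / [1 − cos(β − φ)]
    = (4·32.1/19.9) · sin53.4°·cos21.9° / [1 − cos31.5°]
    = 6.452 · 0.7449 / 0.1474 = 32.62 m
FS = H_c / H = 32.62 / 17.9 = 1.822

FS = 1.82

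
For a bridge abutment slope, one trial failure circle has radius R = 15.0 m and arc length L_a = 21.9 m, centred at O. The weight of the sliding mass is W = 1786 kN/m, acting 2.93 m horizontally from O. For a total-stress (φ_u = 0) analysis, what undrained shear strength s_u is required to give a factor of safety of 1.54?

s_u = 24.5 kPa

FS = s_u·L_a·R / (W·d), so s_u = FS·W·d / (L_a·R).
s_u = 1.54·1786·2.93 / (21.90·15.0) = 8058.8 / 328.50 = 24.53 kPa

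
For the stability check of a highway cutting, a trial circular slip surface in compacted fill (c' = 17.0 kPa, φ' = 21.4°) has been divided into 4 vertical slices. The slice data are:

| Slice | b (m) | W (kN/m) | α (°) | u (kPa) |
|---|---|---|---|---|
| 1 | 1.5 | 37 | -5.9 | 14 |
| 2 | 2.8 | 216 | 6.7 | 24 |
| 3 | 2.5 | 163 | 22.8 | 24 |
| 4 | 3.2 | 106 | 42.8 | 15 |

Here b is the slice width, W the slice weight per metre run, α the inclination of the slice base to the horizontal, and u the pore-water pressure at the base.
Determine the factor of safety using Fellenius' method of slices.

FS = 1.89

Ordinary method of slices: FS = Σ[c'·Δl_i + (W_i cosα_i − u_i·Δl_i)·tanφ'] / Σ W_i sinα_i, with Δl_i = b_i / cosα_i.
Slice 1: Δl = 1.5/cos(-5.9°) = 1.508 m; N'_1 = 37·cos(-5.9°) − 14·1.508 = 15.7; c'Δl = 25.64; W sinα = -3.8
Slice 2: Δl = 2.8/cos6.7° = 2.819 m; N'_2 = 216·cos6.7° − 24·2.819 = 146.9; c'Δl = 47.93; W sinα = 25.2
Slice 3: Δl = 2.5/cos22.8° = 2.712 m; N'_3 = 163·cos22.8° − 24·2.712 = 85.2; c'Δl = 46.10; W sinα = 63.2
Slice 4: Δl = 3.2/cos42.8° = 4.361 m; N'_4 = 106·cos42.8° − 15·4.361 = 12.4; c'Δl = 74.14; W sinα = 72.0
Σc'Δl = 193.8 kN/m; ΣN' = 260.1 kN/m; ΣW sinα = 156.6 kN/m
Resisting = 193.8 + 260.1·tan21.4° = 193.8 + 101.9 = 295.7 kN/m
FS = 295.7 / 156.6 = 1.889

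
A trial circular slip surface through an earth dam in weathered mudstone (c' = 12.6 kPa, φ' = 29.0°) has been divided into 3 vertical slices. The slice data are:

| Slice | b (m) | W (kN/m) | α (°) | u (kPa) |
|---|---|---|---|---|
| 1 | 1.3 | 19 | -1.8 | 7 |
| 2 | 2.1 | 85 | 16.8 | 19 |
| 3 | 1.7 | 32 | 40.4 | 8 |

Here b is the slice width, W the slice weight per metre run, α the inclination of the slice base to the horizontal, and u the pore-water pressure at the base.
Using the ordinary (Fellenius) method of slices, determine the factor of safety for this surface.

FS = 2.31

Ordinary method of slices: FS = Σ[c'·Δl_i + (W_i cosα_i − u_i·Δl_i)·tanφ'] / Σ W_i sinα_i, with Δl_i = b_i / cosα_i.
Slice 1: Δl = 1.3/cos(-1.8°) = 1.301 m; N'_1 = 19·cos(-1.8°) − 7·1.301 = 9.9; c'Δl = 16.39; W sinα = -0.6
Slice 2: Δl = 2.1/cos16.8° = 2.194 m; N'_2 = 85·cos16.8° − 19·2.194 = 39.7; c'Δl = 27.64; W sinα = 24.6
Slice 3: Δl = 1.7/cos40.4° = 2.232 m; N'_3 = 32·cos40.4° − 8·2.232 = 6.5; c'Δl = 28.13; W sinα = 20.7
Σc'Δl = 72.2 kN/m; ΣN' = 56.1 kN/m; ΣW sinα = 44.7 kN/m
Resisting = 72.2 + 56.1·tan29.0° = 72.2 + 31.1 = 103.2 kN/m
FS = 103.2 / 44.7 = 2.309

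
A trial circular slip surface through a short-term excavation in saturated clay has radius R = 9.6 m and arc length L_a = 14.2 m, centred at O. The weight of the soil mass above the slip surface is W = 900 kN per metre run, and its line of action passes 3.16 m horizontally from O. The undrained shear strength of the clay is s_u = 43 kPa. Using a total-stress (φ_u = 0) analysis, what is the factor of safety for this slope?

Taking moments about the centre O, the resisting moment is provided by the undrained shear strength acting along the arc:
M_R = s_u·L_a·R = 43·14.20·9.6 = 5861.8 kN·m/m
M_D = W·d = 900·3.16 = 2844.0 kN·m/m
FS = M_R / M_D = 5861.8 / 2844.0 = 2.061

FS = 2.06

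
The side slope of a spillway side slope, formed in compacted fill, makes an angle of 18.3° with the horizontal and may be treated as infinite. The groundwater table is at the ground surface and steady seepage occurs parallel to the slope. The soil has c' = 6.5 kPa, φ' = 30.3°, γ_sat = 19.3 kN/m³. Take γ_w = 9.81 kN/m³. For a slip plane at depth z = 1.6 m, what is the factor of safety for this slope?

FS = 1.57

With seepage parallel to the slope and the water table at the surface, the effective normal stress on the slip plane uses the buoyant unit weight γ' = γ_sat − γ_w while the driving shear stress uses γ_sat:
FS = [c' + γ' z cos²β tanφ'] / [γ_sat z sinβ cosβ]
γ' = 19.3 − 9.81 = 9.49 kN/m³
Numerator = 6.5 + 9.49·1.6·cos²18.3°·tan30.3° = 6.5 + 9.49·1.6·0.9014·0.5844 = 14.498 kPa
Denominator = 19.3·1.6·sin18.3°·cos18.3° = 19.3·1.6·0.3140·0.9494 = 9.206 kPa
FS = 14.498 / 9.206 = 1.575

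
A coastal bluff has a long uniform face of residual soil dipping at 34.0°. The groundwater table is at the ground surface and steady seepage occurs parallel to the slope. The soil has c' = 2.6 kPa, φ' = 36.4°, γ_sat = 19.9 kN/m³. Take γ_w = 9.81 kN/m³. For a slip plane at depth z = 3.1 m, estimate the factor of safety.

FS = 0.65

With seepage parallel to the slope and the water table at the surface, the effective normal stress on the slip plane uses the buoyant unit weight γ' = γ_sat − γ_w while the driving shear stress uses γ_sat:
FS = [c' + γ' z cos²β tanφ'] / [γ_sat z sinβ cosβ]
γ' = 19.9 − 9.81 = 10.09 kN/m³
Numerator = 2.6 + 10.09·3.1·cos²34.0°·tan36.4° = 2.6 + 10.09·3.1·0.6873·0.7373 = 18.450 kPa
Denominator = 19.9·3.1·sin34.0°·cos34.0° = 19.9·3.1·0.5592·0.8290 = 28.599 kPa
FS = 18.450 / 28.599 = 0.645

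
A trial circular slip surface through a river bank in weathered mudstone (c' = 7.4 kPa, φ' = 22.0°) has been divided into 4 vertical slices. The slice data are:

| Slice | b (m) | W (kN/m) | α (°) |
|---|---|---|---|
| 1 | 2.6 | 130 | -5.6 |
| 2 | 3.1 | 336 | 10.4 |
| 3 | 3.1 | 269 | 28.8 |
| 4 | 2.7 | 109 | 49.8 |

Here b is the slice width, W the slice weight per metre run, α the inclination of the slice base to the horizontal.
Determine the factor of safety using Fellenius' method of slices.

FS = 1.57

Ordinary method of slices: FS = Σ[c'·Δl_i + (W_i cosα_i)·tanφ'] / Σ W_i sinα_i, with Δl_i = b_i / cosα_i.
Slice 1: Δl = 2.6/cos(-5.6°) = 2.612 m; N'_1 = 130·cos(-5.6°) = 129.4; c'Δl = 19.33; W sinα = -12.7
Slice 2: Δl = 3.1/cos10.4° = 3.152 m; N'_2 = 336·cos10.4° = 330.5; c'Δl = 23.32; W sinα = 60.7
Slice 3: Δl = 3.1/cos28.8° = 3.538 m; N'_3 = 269·cos28.8° = 235.7; c'Δl = 26.18; W sinα = 129.6
Slice 4: Δl = 2.7/cos49.8° = 4.183 m; N'_4 = 109·cos49.8° = 70.4; c'Δl = 30.95; W sinα = 83.3
Σc'Δl = 99.8 kN/m; ΣN' = 765.9 kN/m; ΣW sinα = 260.8 kN/m
Resisting = 99.8 + 765.9·tan22.0° = 99.8 + 309.5 = 409.2 kN/m
FS = 409.2 / 260.8 = 1.569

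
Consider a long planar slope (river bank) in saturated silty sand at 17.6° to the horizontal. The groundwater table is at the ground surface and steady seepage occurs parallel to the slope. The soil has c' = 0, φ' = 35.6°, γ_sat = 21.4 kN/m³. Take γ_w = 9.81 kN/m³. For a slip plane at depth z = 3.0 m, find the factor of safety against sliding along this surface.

FS = 1.22

With seepage parallel to the slope and the water table at the surface, the effective normal stress on the slip plane uses the buoyant unit weight γ' = γ_sat − γ_w while the driving shear stress uses γ_sat:
FS = [c' + γ' z cos²β tanφ'] / [γ_sat z sinβ cosβ]
(For c' = 0 this reduces to FS = (γ'/γ_sat)·tanφ'/tanβ.)
γ' = 21.4 − 9.81 = 11.59 kN/m³
Numerator = 0.0 + 11.59·3.0·cos²17.6°·tan35.6° = 0.0 + 11.59·3.0·0.9086·0.7159 = 22.617 kPa
Denominator = 21.4·3.0·sin17.6°·cos17.6° = 21.4·3.0·0.3024·0.9532 = 18.503 kPa
FS = 22.617 / 18.503 = 1.222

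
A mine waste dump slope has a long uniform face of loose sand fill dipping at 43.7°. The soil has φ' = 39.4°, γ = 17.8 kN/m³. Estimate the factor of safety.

FS = 0.86

For a dry cohesionless infinite slope the factor of safety is FS = tanφ' / tanβ.
FS = tan39.4° / tan43.7° = 0.8214 / 0.9556 = 0.860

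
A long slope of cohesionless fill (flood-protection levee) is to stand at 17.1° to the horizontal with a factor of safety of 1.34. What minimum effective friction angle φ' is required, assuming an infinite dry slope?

φ' = 22.4°

FS = tanφ'/tanβ ⇒ tanφ' = FS · tanβ = 1.34 · tan17.1° = 0.4122
φ' = arctan(0.4122) = 22.40°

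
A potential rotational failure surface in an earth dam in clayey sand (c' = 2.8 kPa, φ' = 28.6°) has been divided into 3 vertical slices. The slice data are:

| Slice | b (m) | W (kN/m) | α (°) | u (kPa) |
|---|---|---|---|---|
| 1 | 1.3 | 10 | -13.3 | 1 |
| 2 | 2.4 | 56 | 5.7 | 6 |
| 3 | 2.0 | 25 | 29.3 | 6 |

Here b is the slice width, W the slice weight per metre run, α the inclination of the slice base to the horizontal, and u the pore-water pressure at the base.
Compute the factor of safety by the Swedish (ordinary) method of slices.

FS = 3.12

Ordinary method of slices: FS = Σ[c'·Δl_i + (W_i cosα_i − u_i·Δl_i)·tanφ'] / Σ W_i sinα_i, with Δl_i = b_i / cosα_i.
Slice 1: Δl = 1.3/cos(-13.3°) = 1.336 m; N'_1 = 10·cos(-13.3°) − 1·1.336 = 8.4; c'Δl = 3.74; W sinα = -2.3
Slice 2: Δl = 2.4/cos5.7° = 2.412 m; N'_2 = 56·cos5.7° − 6·2.412 = 41.3; c'Δl = 6.75; W sinα = 5.6
Slice 3: Δl = 2.0/cos29.3° = 2.293 m; N'_3 = 25·cos29.3° − 6·2.293 = 8.0; c'Δl = 6.42; W sinα = 12.2
Σc'Δl = 16.9 kN/m; ΣN' = 57.7 kN/m; ΣW sinα = 15.5 kN/m
Resisting = 16.9 + 57.7·tan28.6° = 16.9 + 31.5 = 48.4 kN/m
FS = 48.4 / 15.5 = 3.121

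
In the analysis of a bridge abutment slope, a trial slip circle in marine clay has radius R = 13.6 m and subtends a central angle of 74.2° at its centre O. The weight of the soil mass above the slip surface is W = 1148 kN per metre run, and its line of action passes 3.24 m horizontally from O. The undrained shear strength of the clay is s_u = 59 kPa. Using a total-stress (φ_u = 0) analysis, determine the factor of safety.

Taking moments about the centre O, the resisting moment is provided by the undrained shear strength acting along the arc:
Arc length L_a = R·θ = 13.6·(74.2°·π/180) = 13.6·1.2950 = 17.61 m
M_R = s_u·L_a·R = 59·17.61·13.6 = 14132.2 kN·m/m
M_D = W·d = 1148·3.24 = 3719.5 kN·m/m
FS = M_R / M_D = 14132.2 / 3719.5 = 3.799

FS = 3.80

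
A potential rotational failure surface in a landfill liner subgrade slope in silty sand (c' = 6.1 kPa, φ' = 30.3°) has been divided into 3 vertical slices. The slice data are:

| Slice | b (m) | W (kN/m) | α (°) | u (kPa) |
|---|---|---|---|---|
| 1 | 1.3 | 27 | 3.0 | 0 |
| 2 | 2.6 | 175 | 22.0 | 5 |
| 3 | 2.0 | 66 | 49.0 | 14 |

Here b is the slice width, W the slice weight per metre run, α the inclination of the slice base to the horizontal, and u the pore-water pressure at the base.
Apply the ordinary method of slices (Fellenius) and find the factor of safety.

FS = 1.25

Ordinary method of slices: FS = Σ[c'·Δl_i + (W_i cosα_i − u_i·Δl_i)·tanφ'] / Σ W_i sinα_i, with Δl_i = b_i / cosα_i.
Slice 1: Δl = 1.3/cos3.0° = 1.302 m; N'_1 = 27·cos3.0° − 0·1.302 = 27.0; c'Δl = 7.94; W sinα = 1.4
Slice 2: Δl = 2.6/cos22.0° = 2.804 m; N'_2 = 175·cos22.0° − 5·2.804 = 148.2; c'Δl = 17.11; W sinα = 65.6
Slice 3: Δl = 2.0/cos49.0° = 3.049 m; N'_3 = 66·cos49.0° − 14·3.049 = 0.6; c'Δl = 18.60; W sinα = 49.8
Σc'Δl = 43.6 kN/m; ΣN' = 175.8 kN/m; ΣW sinα = 116.8 kN/m
Resisting = 43.6 + 175.8·tan30.3° = 43.6 + 102.7 = 146.4 kN/m
FS = 146.4 / 116.8 = 1.253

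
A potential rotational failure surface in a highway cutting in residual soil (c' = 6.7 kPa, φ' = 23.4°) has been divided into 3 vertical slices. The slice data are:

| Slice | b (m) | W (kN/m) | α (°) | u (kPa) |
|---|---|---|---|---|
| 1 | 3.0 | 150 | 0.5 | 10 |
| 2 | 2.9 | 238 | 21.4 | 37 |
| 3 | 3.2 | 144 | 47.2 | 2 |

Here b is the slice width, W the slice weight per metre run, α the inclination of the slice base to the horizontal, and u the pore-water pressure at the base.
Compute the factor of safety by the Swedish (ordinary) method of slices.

Ordinary method of slices: FS = Σ[c'·Δl_i + (W_i cosα_i − u_i·Δl_i)·tanφ'] / Σ W_i sinα_i, with Δl_i = b_i / cosα_i.
Slice 1: Δl = 3.0/cos0.5° = 3.000 m; N'_1 = 150·cos0.5° − 10·3.000 = 120.0; c'Δl = 20.10; W sinα = 1.3
Slice 2: Δl = 2.9/cos21.4° = 3.115 m; N'_2 = 238·cos21.4° − 37·3.115 = 106.3; c'Δl = 20.87; W sinα = 86.8
Slice 3: Δl = 3.2/cos47.2° = 4.710 m; N'_3 = 144·cos47.2° − 2·4.710 = 88.4; c'Δl = 31.56; W sinα = 105.7
Σc'Δl = 72.5 kN/m; ΣN' = 314.8 kN/m; ΣW sinα = 193.8 kN/m
Resisting = 72.5 + 314.8·tan23.4° = 72.5 + 136.2 = 208.7 kN/m
FS = 208.7 / 193.8 = 1.077

FS = 1.08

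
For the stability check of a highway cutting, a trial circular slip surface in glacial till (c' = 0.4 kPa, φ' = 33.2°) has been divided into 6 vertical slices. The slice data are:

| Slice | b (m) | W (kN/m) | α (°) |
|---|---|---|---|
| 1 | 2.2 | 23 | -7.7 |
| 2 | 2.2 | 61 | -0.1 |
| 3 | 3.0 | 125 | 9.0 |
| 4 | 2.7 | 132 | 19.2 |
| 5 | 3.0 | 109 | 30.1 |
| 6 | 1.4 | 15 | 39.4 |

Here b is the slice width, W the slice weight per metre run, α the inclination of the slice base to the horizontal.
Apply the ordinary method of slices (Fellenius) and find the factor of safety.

FS = 2.36

Ordinary method of slices: FS = Σ[c'·Δl_i + (W_i cosα_i)·tanφ'] / Σ W_i sinα_i, with Δl_i = b_i / cosα_i.
Slice 1: Δl = 2.2/cos(-7.7°) = 2.220 m; N'_1 = 23·cos(-7.7°) = 22.8; c'Δl = 0.89; W sinα = -3.1
Slice 2: Δl = 2.2/cos(-0.1°) = 2.200 m; N'_2 = 61·cos(-0.1°) = 61.0; c'Δl = 0.88; W sinα = -0.1
Slice 3: Δl = 3.0/cos9.0° = 3.037 m; N'_3 = 125·cos9.0° = 123.5; c'Δl = 1.21; W sinα = 19.6
Slice 4: Δl = 2.7/cos19.2° = 2.859 m; N'_4 = 132·cos19.2° = 124.7; c'Δl = 1.14; W sinα = 43.4
Slice 5: Δl = 3.0/cos30.1° = 3.468 m; N'_5 = 109·cos30.1° = 94.3; c'Δl = 1.39; W sinα = 54.7
Slice 6: Δl = 1.4/cos39.4° = 1.812 m; N'_6 = 15·cos39.4° = 11.6; c'Δl = 0.72; W sinα = 9.5
Σc'Δl = 6.2 kN/m; ΣN' = 437.8 kN/m; ΣW sinα = 124.0 kN/m
Resisting = 6.2 + 437.8·tan33.2° = 6.2 + 286.5 = 292.7 kN/m
FS = 292.7 / 124.0 = 2.361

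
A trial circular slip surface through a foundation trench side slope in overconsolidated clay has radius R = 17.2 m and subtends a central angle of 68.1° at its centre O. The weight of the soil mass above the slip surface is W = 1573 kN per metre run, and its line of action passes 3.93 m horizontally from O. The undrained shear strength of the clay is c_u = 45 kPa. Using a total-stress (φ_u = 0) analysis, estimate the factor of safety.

FS = 2.56

Taking moments about the centre O, the resisting moment is provided by the undrained shear strength acting along the arc:
Arc length L_a = R·θ = 17.2·(68.1°·π/180) = 17.2·1.1886 = 20.44 m
M_R = c_u·L_a·R = 45·20.44·17.2 = 15823.2 kN·m/m
M_D = W·d = 1573·3.93 = 6181.9 kN·m/m
FS = M_R / M_D = 15823.2 / 6181.9 = 2.560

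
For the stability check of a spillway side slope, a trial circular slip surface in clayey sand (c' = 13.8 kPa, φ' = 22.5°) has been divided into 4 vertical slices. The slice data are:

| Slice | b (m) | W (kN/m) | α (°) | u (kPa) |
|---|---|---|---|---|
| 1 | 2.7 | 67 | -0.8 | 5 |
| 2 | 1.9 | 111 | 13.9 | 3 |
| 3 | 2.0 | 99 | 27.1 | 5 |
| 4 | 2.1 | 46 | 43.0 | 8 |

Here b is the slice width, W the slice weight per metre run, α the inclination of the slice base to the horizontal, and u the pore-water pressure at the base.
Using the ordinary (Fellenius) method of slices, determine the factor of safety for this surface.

Ordinary method of slices: FS = Σ[c'·Δl_i + (W_i cosα_i − u_i·Δl_i)·tanφ'] / Σ W_i sinα_i, with Δl_i = b_i / cosα_i.
Slice 1: Δl = 2.7/cos(-0.8°) = 2.700 m; N'_1 = 67·cos(-0.8°) − 5·2.700 = 53.5; c'Δl = 37.26; W sinα = -0.9
Slice 2: Δl = 1.9/cos13.9° = 1.957 m; N'_2 = 111·cos13.9° − 3·1.957 = 101.9; c'Δl = 27.01; W sinα = 26.7
Slice 3: Δl = 2.0/cos27.1° = 2.247 m; N'_3 = 99·cos27.1° − 5·2.247 = 76.9; c'Δl = 31.00; W sinα = 45.1
Slice 4: Δl = 2.1/cos43.0° = 2.871 m; N'_4 = 46·cos43.0° − 8·2.871 = 10.7; c'Δl = 39.63; W sinα = 31.4
Σc'Δl = 134.9 kN/m; ΣN' = 242.9 kN/m; ΣW sinα = 102.2 kN/m
Resisting = 134.9 + 242.9·tan22.5° = 134.9 + 100.6 = 235.5 kN/m
FS = 235.5 / 102.2 = 2.305

FS = 2.30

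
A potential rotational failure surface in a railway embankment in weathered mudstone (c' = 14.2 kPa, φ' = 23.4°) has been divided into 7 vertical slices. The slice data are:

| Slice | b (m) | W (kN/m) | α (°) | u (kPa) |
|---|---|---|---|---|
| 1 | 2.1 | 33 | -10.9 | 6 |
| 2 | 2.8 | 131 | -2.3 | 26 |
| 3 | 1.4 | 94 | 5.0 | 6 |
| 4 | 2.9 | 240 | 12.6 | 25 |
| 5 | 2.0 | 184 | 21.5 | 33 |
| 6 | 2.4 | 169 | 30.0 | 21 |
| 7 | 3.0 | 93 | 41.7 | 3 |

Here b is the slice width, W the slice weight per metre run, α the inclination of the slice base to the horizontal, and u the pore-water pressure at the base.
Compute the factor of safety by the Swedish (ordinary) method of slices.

Ordinary method of slices: FS = Σ[c'·Δl_i + (W_i cosα_i − u_i·Δl_i)·tanφ'] / Σ W_i sinα_i, with Δl_i = b_i / cosα_i.
Slice 1: Δl = 2.1/cos(-10.9°) = 2.139 m; N'_1 = 33·cos(-10.9°) − 6·2.139 = 19.6; c'Δl = 30.37; W sinα = -6.2
Slice 2: Δl = 2.8/cos(-2.3°) = 2.802 m; N'_2 = 131·cos(-2.3°) − 26·2.802 = 58.0; c'Δl = 39.79; W sinα = -5.3
Slice 3: Δl = 1.4/cos5.0° = 1.405 m; N'_3 = 94·cos5.0° − 6·1.405 = 85.2; c'Δl = 19.96; W sinα = 8.2
Slice 4: Δl = 2.9/cos12.6° = 2.972 m; N'_4 = 240·cos12.6° − 25·2.972 = 159.9; c'Δl = 42.20; W sinα = 52.4
Slice 5: Δl = 2.0/cos21.5° = 2.150 m; N'_5 = 184·cos21.5° − 33·2.150 = 100.3; c'Δl = 30.52; W sinα = 67.4
Slice 6: Δl = 2.4/cos30.0° = 2.771 m; N'_6 = 169·cos30.0° − 21·2.771 = 88.2; c'Δl = 39.35; W sinα = 84.5
Slice 7: Δl = 3.0/cos41.7° = 4.018 m; N'_7 = 93·cos41.7° − 3·4.018 = 57.4; c'Δl = 57.06; W sinα = 61.9
Σc'Δl = 259.2 kN/m; ΣN' = 568.6 kN/m; ΣW sinα = 262.9 kN/m
Resisting = 259.2 + 568.6·tan23.4° = 259.2 + 246.0 = 505.3 kN/m
FS = 505.3 / 262.9 = 1.922

FS = 1.92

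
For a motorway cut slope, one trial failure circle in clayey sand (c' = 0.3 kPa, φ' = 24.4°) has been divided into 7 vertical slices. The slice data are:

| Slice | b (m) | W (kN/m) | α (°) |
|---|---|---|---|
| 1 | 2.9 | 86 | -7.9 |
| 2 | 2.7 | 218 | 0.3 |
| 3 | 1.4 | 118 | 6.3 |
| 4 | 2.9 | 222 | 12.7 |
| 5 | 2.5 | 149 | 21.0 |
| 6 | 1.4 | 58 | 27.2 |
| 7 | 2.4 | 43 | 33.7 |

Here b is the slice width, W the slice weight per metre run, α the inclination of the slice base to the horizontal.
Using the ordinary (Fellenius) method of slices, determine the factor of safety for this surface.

Ordinary method of slices: FS = Σ[c'·Δl_i + (W_i cosα_i)·tanφ'] / Σ W_i sinα_i, with Δl_i = b_i / cosα_i.
Slice 1: Δl = 2.9/cos(-7.9°) = 2.928 m; N'_1 = 86·cos(-7.9°) = 85.2; c'Δl = 0.88; W sinα = -11.8
Slice 2: Δl = 2.7/cos0.3° = 2.700 m; N'_2 = 218·cos0.3° = 218.0; c'Δl = 0.81; W sinα = 1.1
Slice 3: Δl = 1.4/cos6.3° = 1.409 m; N'_3 = 118·cos6.3° = 117.3; c'Δl = 0.42; W sinα = 12.9
Slice 4: Δl = 2.9/cos12.7° = 2.973 m; N'_4 = 222·cos12.7° = 216.6; c'Δl = 0.89; W sinα = 48.8
Slice 5: Δl = 2.5/cos21.0° = 2.678 m; N'_5 = 149·cos21.0° = 139.1; c'Δl = 0.80; W sinα = 53.4
Slice 6: Δl = 1.4/cos27.2° = 1.574 m; N'_6 = 58·cos27.2° = 51.6; c'Δl = 0.47; W sinα = 26.5
Slice 7: Δl = 2.4/cos33.7° = 2.885 m; N'_7 = 43·cos33.7° = 35.8; c'Δl = 0.87; W sinα = 23.9
Σc'Δl = 5.1 kN/m; ΣN' = 863.5 kN/m; ΣW sinα = 154.8 kN/m
Resisting = 5.1 + 863.5·tan24.4° = 5.1 + 391.7 = 396.8 kN/m
FS = 396.8 / 154.8 = 2.563

FS = 2.56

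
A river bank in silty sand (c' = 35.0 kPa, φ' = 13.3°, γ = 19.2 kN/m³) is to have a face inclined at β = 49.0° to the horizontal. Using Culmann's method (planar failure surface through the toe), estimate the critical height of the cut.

H_c = 28.50 m

Culmann's analysis gives the critical failure plane at α_cr = (β + φ')/2 = (49.0 + 13.3)/2 = 31.1°, and the critical height
H_c = (4c'/γ) · sinβ cosφ' / [1 − cos(β − φ')]
    = (4·35.0/19.2) · sin49.0°·cos13.3° / [1 − cos(35.7°)]
    = 7.292 · 0.7547·0.9732 / [1 − 0.8121]
    = 7.292 · 0.7345 / 0.1879
    = 28.50 m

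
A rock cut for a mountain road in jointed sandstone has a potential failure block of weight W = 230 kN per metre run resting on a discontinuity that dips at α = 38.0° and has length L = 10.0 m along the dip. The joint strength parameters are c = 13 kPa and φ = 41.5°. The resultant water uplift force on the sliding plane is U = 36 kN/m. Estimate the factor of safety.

Resolving the block weight along and normal to the plane and applying the Mohr–Coulomb strength on the joint:
N' = W cosα − U = 230·cos38.0° − 36 = 145.2 kN/m
Driving force T = W sinα = 230·sin38.0° = 141.6 kN/m
Resisting force R = c·L + N'·tanφ = 13·10.0 + 145.2·tan41.5° = 130.0 + 128.5 = 258.5 kN/m
FS = R / T = 258.5 / 141.6 = 1.826

FS = 1.83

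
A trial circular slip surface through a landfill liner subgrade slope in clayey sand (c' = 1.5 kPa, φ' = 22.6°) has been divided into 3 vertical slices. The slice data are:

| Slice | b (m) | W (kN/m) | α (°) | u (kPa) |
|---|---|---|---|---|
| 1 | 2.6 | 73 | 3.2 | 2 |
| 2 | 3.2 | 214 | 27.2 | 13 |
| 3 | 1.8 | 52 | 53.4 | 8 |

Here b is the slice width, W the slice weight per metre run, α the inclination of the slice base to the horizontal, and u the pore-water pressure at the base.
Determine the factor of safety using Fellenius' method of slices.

Ordinary method of slices: FS = Σ[c'·Δl_i + (W_i cosα_i − u_i·Δl_i)·tanφ'] / Σ W_i sinα_i, with Δl_i = b_i / cosα_i.
Slice 1: Δl = 2.6/cos3.2° = 2.604 m; N'_1 = 73·cos3.2° − 2·2.604 = 67.7; c'Δl = 3.91; W sinα = 4.1
Slice 2: Δl = 3.2/cos27.2° = 3.598 m; N'_2 = 214·cos27.2° − 13·3.598 = 143.6; c'Δl = 5.40; W sinα = 97.8
Slice 3: Δl = 1.8/cos53.4° = 3.019 m; N'_3 = 52·cos53.4° − 8·3.019 = 6.9; c'Δl = 4.53; W sinα = 41.7
Σc'Δl = 13.8 kN/m; ΣN' = 218.1 kN/m; ΣW sinα = 143.6 kN/m
Resisting = 13.8 + 218.1·tan22.6° = 13.8 + 90.8 = 104.6 kN/m
FS = 104.6 / 143.6 = 0.728

FS = 0.73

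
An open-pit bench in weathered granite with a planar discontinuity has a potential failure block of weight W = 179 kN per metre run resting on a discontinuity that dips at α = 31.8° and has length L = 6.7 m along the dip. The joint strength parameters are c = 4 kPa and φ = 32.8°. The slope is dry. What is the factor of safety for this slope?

Resolving the block weight along and normal to the plane and applying the Mohr–Coulomb strength on the joint:
N' = W cosα = 179·cos31.8° = 152.1 kN/m
Driving force T = W sinα = 179·sin31.8° = 94.3 kN/m
Resisting force R = c·L + N'·tanφ = 4·6.7 + 152.1·tan32.8° = 26.8 + 98.0 = 124.8 kN/m
FS = R / T = 124.8 / 94.3 = 1.324

FS = 1.32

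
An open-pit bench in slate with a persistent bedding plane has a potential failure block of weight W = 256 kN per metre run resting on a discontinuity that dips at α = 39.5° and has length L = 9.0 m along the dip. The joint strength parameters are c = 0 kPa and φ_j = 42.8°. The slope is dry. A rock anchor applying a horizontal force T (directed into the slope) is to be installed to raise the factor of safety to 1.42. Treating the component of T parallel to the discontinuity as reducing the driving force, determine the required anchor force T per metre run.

T = 29 kN/m

Resolving forces along and normal to the sliding plane, with the horizontal anchor force T adding T·sinα to the effective normal force and T·cosα acting up the plane against the driving force:
FS = [cL + (W cosα + T sinα) tanφ_j] / [W sinα − T cosα]
Without the anchor: N' = 197.5 kN/m, driving T_d = 162.8 kN/m, resisting R = 0·9.0 + 197.5·tan42.8° = 182.9 kN/m, FS = 1.12.
Setting FS = 1.42 and solving for T:
1.42·(162.8 − T cos39.5°) = 182.9 + T sin39.5°·tan42.8°
T·(sin39.5°·tan42.8° + 1.42·cos39.5°) = 1.42·162.8 − 182.9
T·(0.6361·0.9260 + 1.42·0.7716) = 231.2 − 182.9 = 48.3
T·1.6847 = 48.3
T = 28.7 kN/m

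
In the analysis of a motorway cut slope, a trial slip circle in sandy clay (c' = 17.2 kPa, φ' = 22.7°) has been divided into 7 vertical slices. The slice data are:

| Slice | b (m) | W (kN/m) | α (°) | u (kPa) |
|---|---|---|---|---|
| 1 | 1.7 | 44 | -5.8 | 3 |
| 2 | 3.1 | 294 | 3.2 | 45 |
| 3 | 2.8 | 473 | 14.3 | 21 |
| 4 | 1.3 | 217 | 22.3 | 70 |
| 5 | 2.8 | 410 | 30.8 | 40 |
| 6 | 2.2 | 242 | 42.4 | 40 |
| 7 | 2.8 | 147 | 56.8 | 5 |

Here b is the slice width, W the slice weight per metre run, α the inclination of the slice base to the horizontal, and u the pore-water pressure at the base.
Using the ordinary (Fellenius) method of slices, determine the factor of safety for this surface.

FS = 1.11

Ordinary method of slices: FS = Σ[c'·Δl_i + (W_i cosα_i − u_i·Δl_i)·tanφ'] / Σ W_i sinα_i, with Δl_i = b_i / cosα_i.
Slice 1: Δl = 1.7/cos(-5.8°) = 1.709 m; N'_1 = 44·cos(-5.8°) − 3·1.709 = 38.6; c'Δl = 29.39; W sinα = -4.4
Slice 2: Δl = 3.1/cos3.2° = 3.105 m; N'_2 = 294·cos3.2° − 45·3.105 = 153.8; c'Δl = 53.40; W sinα = 16.4
Slice 3: Δl = 2.8/cos14.3° = 2.890 m; N'_3 = 473·cos14.3° − 21·2.890 = 397.7; c'Δl = 49.70; W sinα = 116.8
Slice 4: Δl = 1.3/cos22.3° = 1.405 m; N'_4 = 217·cos22.3° − 70·1.405 = 102.4; c'Δl = 24.17; W sinα = 82.3
Slice 5: Δl = 2.8/cos30.8° = 3.260 m; N'_5 = 410·cos30.8° − 40·3.260 = 221.8; c'Δl = 56.07; W sinα = 209.9
Slice 6: Δl = 2.2/cos42.4° = 2.979 m; N'_6 = 242·cos42.4° − 40·2.979 = 59.5; c'Δl = 51.24; W sinα = 163.2
Slice 7: Δl = 2.8/cos56.8° = 5.114 m; N'_7 = 147·cos56.8° − 5·5.114 = 54.9; c'Δl = 87.95; W sinα = 123.0
Σc'Δl = 351.9 kN/m; ΣN' = 1028.8 kN/m; ΣW sinα = 707.3 kN/m
Resisting = 351.9 + 1028.8·tan22.7° = 351.9 + 430.4 = 782.3 kN/m
FS = 782.3 / 707.3 = 1.106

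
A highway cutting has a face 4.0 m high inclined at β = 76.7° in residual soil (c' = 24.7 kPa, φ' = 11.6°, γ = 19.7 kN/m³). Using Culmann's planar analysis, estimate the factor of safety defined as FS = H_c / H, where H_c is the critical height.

H_c = (4c'/γ) · sinβ cosφ' / [1 − cos(β − φ')]
    = (4·24.7/19.7) · sin76.7°·cos11.6° / [1 − cos65.1°]
    = 5.015 · 0.9533 / 0.5790 = 8.26 m
FS = H_c / H = 8.26 / 4.0 = 2.064

FS = 2.06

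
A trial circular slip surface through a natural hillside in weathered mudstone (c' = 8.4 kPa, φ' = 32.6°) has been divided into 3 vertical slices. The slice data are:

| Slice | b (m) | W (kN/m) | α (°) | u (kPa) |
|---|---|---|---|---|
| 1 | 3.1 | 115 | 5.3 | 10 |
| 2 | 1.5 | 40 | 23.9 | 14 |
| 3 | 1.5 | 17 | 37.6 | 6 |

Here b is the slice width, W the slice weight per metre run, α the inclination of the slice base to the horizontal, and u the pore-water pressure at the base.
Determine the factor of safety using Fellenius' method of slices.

FS = 3.20

Ordinary method of slices: FS = Σ[c'·Δl_i + (W_i cosα_i − u_i·Δl_i)·tanφ'] / Σ W_i sinα_i, with Δl_i = b_i / cosα_i.
Slice 1: Δl = 3.1/cos5.3° = 3.113 m; N'_1 = 115·cos5.3° − 10·3.113 = 83.4; c'Δl = 26.15; W sinα = 10.6
Slice 2: Δl = 1.5/cos23.9° = 1.641 m; N'_2 = 40·cos23.9° − 14·1.641 = 13.6; c'Δl = 13.78; W sinα = 16.2
Slice 3: Δl = 1.5/cos37.6° = 1.893 m; N'_3 = 17·cos37.6° − 6·1.893 = 2.1; c'Δl = 15.90; W sinα = 10.4
Σc'Δl = 55.8 kN/m; ΣN' = 99.1 kN/m; ΣW sinα = 37.2 kN/m
Resisting = 55.8 + 99.1·tan32.6° = 55.8 + 63.4 = 119.2 kN/m
FS = 119.2 / 37.2 = 3.204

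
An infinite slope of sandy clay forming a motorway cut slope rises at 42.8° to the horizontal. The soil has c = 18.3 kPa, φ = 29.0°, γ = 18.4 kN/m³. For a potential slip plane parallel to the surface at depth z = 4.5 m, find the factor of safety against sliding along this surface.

FS = 1.04

For an infinite slope with a slip plane parallel to the surface (no pore pressure): FS = [c + γz cos²β tanφ] / [γz sinβ cosβ].
γz = 18.4·4.5 = 82.80 kN/m²
Numerator = 18.3 + 82.80·cos²42.8°·tan29.0° = 18.3 + 82.80·0.5384·0.5543 = 43.009 kPa
Denominator = 82.80·sin42.8°·cos42.8° = 82.80·0.6794·0.7337 = 41.278 kPa
FS = 43.009 / 41.278 = 1.042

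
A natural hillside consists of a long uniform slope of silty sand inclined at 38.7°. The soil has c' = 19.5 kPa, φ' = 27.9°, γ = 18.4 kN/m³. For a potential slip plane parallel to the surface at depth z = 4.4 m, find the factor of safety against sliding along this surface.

For an infinite slope with a slip plane parallel to the surface (no pore pressure): FS = [c' + γz cos²β tanφ'] / [γz sinβ cosβ].
γz = 18.4·4.4 = 80.96 kN/m²
Numerator = 19.5 + 80.96·cos²38.7°·tan27.9° = 19.5 + 80.96·0.6091·0.5295 = 45.609 kPa
Denominator = 80.96·sin38.7°·cos38.7° = 80.96·0.6252·0.7804 = 39.505 kPa
FS = 45.609 / 39.505 = 1.154

FS = 1.15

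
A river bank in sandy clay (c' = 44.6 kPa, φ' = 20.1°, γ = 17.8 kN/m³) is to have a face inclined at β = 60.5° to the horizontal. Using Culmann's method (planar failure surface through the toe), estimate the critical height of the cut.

Culmann's analysis gives the critical failure plane at α_cr = (β + φ')/2 = (60.5 + 20.1)/2 = 40.3°, and the critical height
H_c = (4c'/γ) · sinβ cosφ' / [1 − cos(β − φ')]
    = (4·44.6/17.8) · sin60.5°·cos20.1° / [1 − cos(40.4°)]
    = 10.022 · 0.8704·0.9391 / [1 − 0.7615]
    = 10.022 · 0.8173 / 0.2385
    = 34.35 m

H_c = 34.35 m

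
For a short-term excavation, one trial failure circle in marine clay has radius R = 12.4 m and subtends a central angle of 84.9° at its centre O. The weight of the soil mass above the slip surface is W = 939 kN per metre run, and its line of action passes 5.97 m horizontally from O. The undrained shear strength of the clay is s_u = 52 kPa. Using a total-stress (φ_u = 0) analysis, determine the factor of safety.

FS = 2.11

Taking moments about the centre O, the resisting moment is provided by the undrained shear strength acting along the arc:
Arc length L_a = R·θ = 12.4·(84.9°·π/180) = 12.4·1.4818 = 18.37 m
M_R = s_u·L_a·R = 52·18.37·12.4 = 11847.6 kN·m/m
M_D = W·d = 939·5.97 = 5605.8 kN·m/m
FS = M_R / M_D = 11847.6 / 5605.8 = 2.113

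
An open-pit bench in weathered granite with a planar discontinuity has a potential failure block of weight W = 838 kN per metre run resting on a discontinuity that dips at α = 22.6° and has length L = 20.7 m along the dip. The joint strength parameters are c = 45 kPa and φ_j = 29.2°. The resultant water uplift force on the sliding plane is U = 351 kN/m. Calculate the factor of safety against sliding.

FS = 3.63

Resolving the block weight along and normal to the plane and applying the Mohr–Coulomb strength on the joint:
N' = W cosα − U = 838·cos22.6° − 351 = 422.7 kN/m
Driving force T = W sinα = 838·sin22.6° = 322.0 kN/m
Resisting force R = c·L + N'·tanφ_j = 45·20.7 + 422.7·tan29.2° = 931.5 + 236.2 = 1167.7 kN/m
FS = R / T = 1167.7 / 322.0 = 3.626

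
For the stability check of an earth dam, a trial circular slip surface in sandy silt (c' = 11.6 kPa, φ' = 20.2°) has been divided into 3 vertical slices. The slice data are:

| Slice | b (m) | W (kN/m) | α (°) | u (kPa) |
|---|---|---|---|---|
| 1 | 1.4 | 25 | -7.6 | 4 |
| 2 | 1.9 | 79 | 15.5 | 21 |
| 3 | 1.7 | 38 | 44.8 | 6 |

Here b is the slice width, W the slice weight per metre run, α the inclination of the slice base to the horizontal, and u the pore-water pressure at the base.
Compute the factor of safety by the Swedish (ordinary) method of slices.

FS = 2.05

Ordinary method of slices: FS = Σ[c'·Δl_i + (W_i cosα_i − u_i·Δl_i)·tanφ'] / Σ W_i sinα_i, with Δl_i = b_i / cosα_i.
Slice 1: Δl = 1.4/cos(-7.6°) = 1.412 m; N'_1 = 25·cos(-7.6°) − 4·1.412 = 19.1; c'Δl = 16.38; W sinα = -3.3
Slice 2: Δl = 1.9/cos15.5° = 1.972 m; N'_2 = 79·cos15.5° − 21·1.972 = 34.7; c'Δl = 22.87; W sinα = 21.1
Slice 3: Δl = 1.7/cos44.8° = 2.396 m; N'_3 = 38·cos44.8° − 6·2.396 = 12.6; c'Δl = 27.79; W sinα = 26.8
Σc'Δl = 67.0 kN/m; ΣN' = 66.4 kN/m; ΣW sinα = 44.6 kN/m
Resisting = 67.0 + 66.4·tan20.2° = 67.0 + 24.4 = 91.5 kN/m
FS = 91.5 / 44.6 = 2.052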